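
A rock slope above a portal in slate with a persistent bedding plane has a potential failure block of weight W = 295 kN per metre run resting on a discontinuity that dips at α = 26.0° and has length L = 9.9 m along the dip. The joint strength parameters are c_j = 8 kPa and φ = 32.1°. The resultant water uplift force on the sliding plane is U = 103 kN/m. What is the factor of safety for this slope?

Resolving the block weight along and normal to the plane and applying the Mohr–Coulomb strength on the joint:
N' = W cosα − U = 295·cos26.0° − 103 = 162.1 kN/m
Driving force T = W sinα = 295·sin26.0° = 129.3 kN/m
Resisting force R = c_j·L + N'·tanφ = 8·9.9 + 162.1·tan32.1° = 79.2 + 101.7 = 180.9 kN/m
FS = R / T = 180.9 / 129.3 = 1.399

FS = 1.40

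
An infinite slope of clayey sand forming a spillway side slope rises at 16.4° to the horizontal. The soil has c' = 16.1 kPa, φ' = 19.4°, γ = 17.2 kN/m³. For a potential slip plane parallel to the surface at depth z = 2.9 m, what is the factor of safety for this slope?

For an infinite slope with a slip plane parallel to the surface (no pore pressure): FS = [c' + γz cos²β tanφ'] / [γz sinβ cosβ].
γz = 17.2·2.9 = 49.88 kN/m²
Numerator = 16.1 + 49.88·cos²16.4°·tan19.4° = 16.1 + 49.88·0.9203·0.3522 = 32.265 kPa
Denominator = 49.88·sin16.4°·cos16.4° = 49.88·0.2823·0.9593 = 13.510 kPa
FS = 32.265 / 13.510 = 2.388

FS = 2.39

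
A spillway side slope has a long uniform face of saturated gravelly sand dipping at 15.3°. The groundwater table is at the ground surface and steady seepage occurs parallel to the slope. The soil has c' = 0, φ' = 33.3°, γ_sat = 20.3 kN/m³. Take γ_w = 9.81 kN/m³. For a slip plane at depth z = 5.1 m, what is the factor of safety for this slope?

FS = 1.24

With seepage parallel to the slope and the water table at the surface, the effective normal stress on the slip plane uses the buoyant unit weight γ' = γ_sat − γ_w while the driving shear stress uses γ_sat:
FS = [c' + γ' z cos²β tanφ'] / [γ_sat z sinβ cosβ]
(For c' = 0 this reduces to FS = (γ'/γ_sat)·tanφ'/tanβ.)
γ' = 20.3 − 9.81 = 10.49 kN/m³
Numerator = 0.0 + 10.49·5.1·cos²15.3°·tan33.3° = 0.0 + 10.49·5.1·0.9304·0.6569 = 32.695 kPa
Denominator = 20.3·5.1·sin15.3°·cos15.3° = 20.3·5.1·0.2639·0.9646 = 26.351 kPa
FS = 32.695 / 26.351 = 1.241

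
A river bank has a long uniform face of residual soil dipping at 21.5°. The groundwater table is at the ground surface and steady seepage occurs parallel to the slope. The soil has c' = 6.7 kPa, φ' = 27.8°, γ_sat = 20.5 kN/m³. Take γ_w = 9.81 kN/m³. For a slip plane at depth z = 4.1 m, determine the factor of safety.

With seepage parallel to the slope and the water table at the surface, the effective normal stress on the slip plane uses the buoyant unit weight γ' = γ_sat − γ_w while the driving shear stress uses γ_sat:
FS = [c' + γ' z cos²β tanφ'] / [γ_sat z sinβ cosβ]
γ' = 20.5 − 9.81 = 10.69 kN/m³
Numerator = 6.7 + 10.69·4.1·cos²21.5°·tan27.8° = 6.7 + 10.69·4.1·0.8657·0.5272 = 26.704 kPa
Denominator = 20.5·4.1·sin21.5°·cos21.5° = 20.5·4.1·0.3665·0.9304 = 28.661 kPa
FS = 26.704 / 28.661 = 0.932

FS = 0.93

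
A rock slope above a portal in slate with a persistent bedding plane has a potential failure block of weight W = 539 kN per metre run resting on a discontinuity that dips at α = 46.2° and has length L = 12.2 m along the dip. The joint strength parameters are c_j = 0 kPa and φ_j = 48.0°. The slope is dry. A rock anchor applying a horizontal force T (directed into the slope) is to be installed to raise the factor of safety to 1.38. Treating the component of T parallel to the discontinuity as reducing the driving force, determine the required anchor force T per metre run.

Resolving forces along and normal to the sliding plane, with the horizontal anchor force T adding T·sinα to the effective normal force and T·cosα acting up the plane against the driving force:
FS = [c_jL + (W cosα + T sinα) tanφ_j] / [W sinα − T cosα]
Without the anchor: N' = 373.1 kN/m, driving T_d = 389.0 kN/m, resisting R = 0·12.2 + 373.1·tan48.0° = 414.3 kN/m, FS = 1.07.
Setting FS = 1.38 and solving for T:
1.38·(389.0 − T cos46.2°) = 414.3 + T sin46.2°·tan48.0°
T·(sin46.2°·tan48.0° + 1.38·cos46.2°) = 1.38·389.0 − 414.3
T·(0.7218·1.1106 + 1.38·0.6921) = 536.9 − 414.3 = 122.5
T·1.7568 = 122.5
T = 69.7 kN/m

T = 70 kN/m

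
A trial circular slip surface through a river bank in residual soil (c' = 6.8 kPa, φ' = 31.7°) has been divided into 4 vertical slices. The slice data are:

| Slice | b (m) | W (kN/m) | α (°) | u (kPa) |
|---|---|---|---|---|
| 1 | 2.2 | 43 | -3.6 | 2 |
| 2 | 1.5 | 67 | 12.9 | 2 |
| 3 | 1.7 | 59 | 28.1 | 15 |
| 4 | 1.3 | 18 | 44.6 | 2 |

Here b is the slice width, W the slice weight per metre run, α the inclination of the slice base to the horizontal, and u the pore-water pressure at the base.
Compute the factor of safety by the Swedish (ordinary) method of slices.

Ordinary method of slices: FS = Σ[c'·Δl_i + (W_i cosα_i − u_i·Δl_i)·tanφ'] / Σ W_i sinα_i, with Δl_i = b_i / cosα_i.
Slice 1: Δl = 2.2/cos(-3.6°) = 2.204 m; N'_1 = 43·cos(-3.6°) − 2·2.204 = 38.5; c'Δl = 14.99; W sinα = -2.7
Slice 2: Δl = 1.5/cos12.9° = 1.539 m; N'_2 = 67·cos12.9° − 2·1.539 = 62.2; c'Δl = 10.46; W sinα = 15.0
Slice 3: Δl = 1.7/cos28.1° = 1.927 m; N'_3 = 59·cos28.1° − 15·1.927 = 23.1; c'Δl = 13.10; W sinα = 27.8
Slice 4: Δl = 1.3/cos44.6° = 1.826 m; N'_4 = 18·cos44.6° − 2·1.826 = 9.2; c'Δl = 12.42; W sinα = 12.6
Σc'Δl = 51.0 kN/m; ΣN' = 133.0 kN/m; ΣW sinα = 52.7 kN/m
Resisting = 51.0 + 133.0·tan31.7° = 51.0 + 82.2 = 133.1 kN/m
FS = 133.1 / 52.7 = 2.527

FS = 2.53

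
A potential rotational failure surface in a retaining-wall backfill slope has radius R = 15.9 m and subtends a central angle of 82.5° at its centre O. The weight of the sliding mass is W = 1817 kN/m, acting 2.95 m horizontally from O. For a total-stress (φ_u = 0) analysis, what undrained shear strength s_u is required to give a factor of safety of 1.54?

FS = s_u·L_a·R / (W·d), so s_u = FS·W·d / (L_a·R).
Arc length L_a = R·θ = 15.9·(82.5°·π/180) = 15.9·1.4399 = 22.89 m
s_u = 1.54·1817·2.95 / (22.89·15.9) = 8254.6 / 364.02 = 22.68 kPa

s_u = 22.7 kPa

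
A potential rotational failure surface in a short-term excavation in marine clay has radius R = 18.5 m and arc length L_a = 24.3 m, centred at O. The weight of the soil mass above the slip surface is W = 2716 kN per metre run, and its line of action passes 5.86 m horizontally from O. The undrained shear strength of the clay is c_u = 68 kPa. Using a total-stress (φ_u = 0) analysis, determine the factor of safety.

Taking moments about the centre O, the resisting moment is provided by the undrained shear strength acting along the arc:
M_R = c_u·L_a·R = 68·24.30·18.5 = 30569.4 kN·m/m
M_D = W·d = 2716·5.86 = 15915.8 kN·m/m
FS = M_R / M_D = 30569.4 / 15915.8 = 1.921

FS = 1.92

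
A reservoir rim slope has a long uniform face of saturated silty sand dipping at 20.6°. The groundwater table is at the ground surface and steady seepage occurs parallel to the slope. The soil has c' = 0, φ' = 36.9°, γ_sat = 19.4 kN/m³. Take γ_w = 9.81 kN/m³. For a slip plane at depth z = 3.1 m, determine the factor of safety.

With seepage parallel to the slope and the water table at the surface, the effective normal stress on the slip plane uses the buoyant unit weight γ' = γ_sat − γ_w while the driving shear stress uses γ_sat:
FS = [c' + γ' z cos²β tanφ'] / [γ_sat z sinβ cosβ]
(For c' = 0 this reduces to FS = (γ'/γ_sat)·tanφ'/tanβ.)
γ' = 19.4 − 9.81 = 9.59 kN/m³
Numerator = 0.0 + 9.59·3.1·cos²20.6°·tan36.9° = 0.0 + 9.59·3.1·0.8762·0.7508 = 19.558 kPa
Denominator = 19.4·3.1·sin20.6°·cos20.6° = 19.4·3.1·0.3518·0.9361 = 19.807 kPa
FS = 19.558 / 19.807 = 0.987

FS = 0.99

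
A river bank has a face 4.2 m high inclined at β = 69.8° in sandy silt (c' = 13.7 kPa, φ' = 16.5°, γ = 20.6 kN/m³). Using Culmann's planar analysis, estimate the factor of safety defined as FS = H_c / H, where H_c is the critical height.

H_c = (4c'/γ) · sinβ cosφ' / [1 − cos(β − φ')]
    = (4·13.7/20.6) · sin69.8°·cos16.5° / [1 − cos53.3°]
    = 2.660 · 0.8998 / 0.4024 = 5.95 m
FS = H_c / H = 5.95 / 4.2 = 1.416

FS = 1.42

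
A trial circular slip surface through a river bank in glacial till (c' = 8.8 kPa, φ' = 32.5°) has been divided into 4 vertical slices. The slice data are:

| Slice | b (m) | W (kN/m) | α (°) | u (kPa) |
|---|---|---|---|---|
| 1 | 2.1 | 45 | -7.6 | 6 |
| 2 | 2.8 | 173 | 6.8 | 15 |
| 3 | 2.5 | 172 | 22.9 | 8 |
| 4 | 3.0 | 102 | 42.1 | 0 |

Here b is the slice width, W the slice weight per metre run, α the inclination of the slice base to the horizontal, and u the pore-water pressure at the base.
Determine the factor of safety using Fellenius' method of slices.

FS = 2.28

Ordinary method of slices: FS = Σ[c'·Δl_i + (W_i cosα_i − u_i·Δl_i)·tanφ'] / Σ W_i sinα_i, with Δl_i = b_i / cosα_i.
Slice 1: Δl = 2.1/cos(-7.6°) = 2.119 m; N'_1 = 45·cos(-7.6°) − 6·2.119 = 31.9; c'Δl = 18.64; W sinα = -6.0
Slice 2: Δl = 2.8/cos6.8° = 2.820 m; N'_2 = 173·cos6.8° − 15·2.820 = 129.5; c'Δl = 24.81; W sinα = 20.5
Slice 3: Δl = 2.5/cos22.9° = 2.714 m; N'_3 = 172·cos22.9° − 8·2.714 = 136.7; c'Δl = 23.88; W sinα = 66.9
Slice 4: Δl = 3.0/cos42.1° = 4.043 m; N'_4 = 102·cos42.1° − 0·4.043 = 75.7; c'Δl = 35.58; W sinα = 68.4
Σc'Δl = 102.9 kN/m; ΣN' = 373.8 kN/m; ΣW sinα = 149.8 kN/m
Resisting = 102.9 + 373.8·tan32.5° = 102.9 + 238.1 = 341.1 kN/m
FS = 341.1 / 149.8 = 2.276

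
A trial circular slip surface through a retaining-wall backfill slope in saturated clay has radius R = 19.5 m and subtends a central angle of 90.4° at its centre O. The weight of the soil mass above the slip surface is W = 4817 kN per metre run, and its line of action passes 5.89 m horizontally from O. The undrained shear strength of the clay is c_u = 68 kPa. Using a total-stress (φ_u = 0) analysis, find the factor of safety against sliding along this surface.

FS = 1.44

Taking moments about the centre O, the resisting moment is provided by the undrained shear strength acting along the arc:
Arc length L_a = R·θ = 19.5·(90.4°·π/180) = 19.5·1.5778 = 30.77 m
M_R = c_u·L_a·R = 68·30.77·19.5 = 40796.6 kN·m/m
M_D = W·d = 4817·5.89 = 28372.1 kN·m/m
FS = M_R / M_D = 40796.6 / 28372.1 = 1.438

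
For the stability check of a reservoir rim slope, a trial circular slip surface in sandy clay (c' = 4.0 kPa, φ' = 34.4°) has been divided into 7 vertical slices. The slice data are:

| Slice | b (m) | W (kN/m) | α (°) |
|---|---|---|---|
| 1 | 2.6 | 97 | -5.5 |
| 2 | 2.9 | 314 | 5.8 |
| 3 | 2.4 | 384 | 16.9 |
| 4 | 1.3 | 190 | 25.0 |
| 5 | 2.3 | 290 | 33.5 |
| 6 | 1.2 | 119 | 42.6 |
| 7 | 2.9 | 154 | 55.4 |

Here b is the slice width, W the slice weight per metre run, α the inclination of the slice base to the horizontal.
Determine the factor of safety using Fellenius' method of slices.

Ordinary method of slices: FS = Σ[c'·Δl_i + (W_i cosα_i)·tanφ'] / Σ W_i sinα_i, with Δl_i = b_i / cosα_i.
Slice 1: Δl = 2.6/cos(-5.5°) = 2.612 m; N'_1 = 97·cos(-5.5°) = 96.6; c'Δl = 10.45; W sinα = -9.3
Slice 2: Δl = 2.9/cos5.8° = 2.915 m; N'_2 = 314·cos5.8° = 312.4; c'Δl = 11.66; W sinα = 31.7
Slice 3: Δl = 2.4/cos16.9° = 2.508 m; N'_3 = 384·cos16.9° = 367.4; c'Δl = 10.03; W sinα = 111.6
Slice 4: Δl = 1.3/cos25.0° = 1.434 m; N'_4 = 190·cos25.0° = 172.2; c'Δl = 5.74; W sinα = 80.3
Slice 5: Δl = 2.3/cos33.5° = 2.758 m; N'_5 = 290·cos33.5° = 241.8; c'Δl = 11.03; W sinα = 160.1
Slice 6: Δl = 1.2/cos42.6° = 1.630 m; N'_6 = 119·cos42.6° = 87.6; c'Δl = 6.52; W sinα = 80.5
Slice 7: Δl = 2.9/cos55.4° = 5.107 m; N'_7 = 154·cos55.4° = 87.4; c'Δl = 20.43; W sinα = 126.8
Σc'Δl = 75.9 kN/m; ΣN' = 1365.4 kN/m; ΣW sinα = 581.7 kN/m
Resisting = 75.9 + 1365.4·tan34.4° = 75.9 + 934.9 = 1010.8 kN/m
FS = 1010.8 / 581.7 = 1.738

FS = 1.74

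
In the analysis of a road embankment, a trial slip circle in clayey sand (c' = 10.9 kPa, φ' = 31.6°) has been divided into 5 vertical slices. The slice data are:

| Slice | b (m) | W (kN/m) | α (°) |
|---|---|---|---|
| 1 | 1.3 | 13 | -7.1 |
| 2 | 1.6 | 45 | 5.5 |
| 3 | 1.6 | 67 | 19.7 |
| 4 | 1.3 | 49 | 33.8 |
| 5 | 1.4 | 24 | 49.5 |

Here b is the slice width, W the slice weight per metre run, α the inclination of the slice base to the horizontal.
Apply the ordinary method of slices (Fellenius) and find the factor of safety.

FS = 2.82

Ordinary method of slices: FS = Σ[c'·Δl_i + (W_i cosα_i)·tanφ'] / Σ W_i sinα_i, with Δl_i = b_i / cosα_i.
Slice 1: Δl = 1.3/cos(-7.1°) = 1.310 m; N'_1 = 13·cos(-7.1°) = 12.9; c'Δl = 14.28; W sinα = -1.6
Slice 2: Δl = 1.6/cos5.5° = 1.607 m; N'_2 = 45·cos5.5° = 44.8; c'Δl = 17.52; W sinα = 4.3
Slice 3: Δl = 1.6/cos19.7° = 1.699 m; N'_3 = 67·cos19.7° = 63.1; c'Δl = 18.52; W sinα = 22.6
Slice 4: Δl = 1.3/cos33.8° = 1.564 m; N'_4 = 49·cos33.8° = 40.7; c'Δl = 17.05; W sinα = 27.3
Slice 5: Δl = 1.4/cos49.5° = 2.156 m; N'_5 = 24·cos49.5° = 15.6; c'Δl = 23.50; W sinα = 18.2
Σc'Δl = 90.9 kN/m; ΣN' = 177.1 kN/m; ΣW sinα = 70.8 kN/m
Resisting = 90.9 + 177.1·tan31.6° = 90.9 + 108.9 = 199.8 kN/m
FS = 199.8 / 70.8 = 2.822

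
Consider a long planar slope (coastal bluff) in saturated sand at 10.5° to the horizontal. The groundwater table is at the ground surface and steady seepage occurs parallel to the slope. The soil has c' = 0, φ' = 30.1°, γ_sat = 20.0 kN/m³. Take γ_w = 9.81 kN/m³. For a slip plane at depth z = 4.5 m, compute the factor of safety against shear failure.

With seepage parallel to the slope and the water table at the surface, the effective normal stress on the slip plane uses the buoyant unit weight γ' = γ_sat − γ_w while the driving shear stress uses γ_sat:
FS = [c' + γ' z cos²β tanφ'] / [γ_sat z sinβ cosβ]
(For c' = 0 this reduces to FS = (γ'/γ_sat)·tanφ'/tanβ.)
γ' = 20.0 − 9.81 = 10.19 kN/m³
Numerator = 0.0 + 10.19·4.5·cos²10.5°·tan30.1° = 0.0 + 10.19·4.5·0.9668·0.5797 = 25.698 kPa
Denominator = 20.0·4.5·sin10.5°·cos10.5° = 20.0·4.5·0.1822·0.9833 = 16.127 kPa
FS = 25.698 / 16.127 = 1.594

FS = 1.59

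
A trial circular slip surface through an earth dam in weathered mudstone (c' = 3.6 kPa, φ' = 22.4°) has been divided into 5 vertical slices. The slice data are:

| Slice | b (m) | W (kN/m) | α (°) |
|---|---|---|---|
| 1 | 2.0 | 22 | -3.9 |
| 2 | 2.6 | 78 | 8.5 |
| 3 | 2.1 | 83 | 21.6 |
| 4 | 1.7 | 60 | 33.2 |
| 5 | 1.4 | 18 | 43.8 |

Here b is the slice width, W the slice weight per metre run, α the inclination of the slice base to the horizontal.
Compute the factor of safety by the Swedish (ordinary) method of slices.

Ordinary method of slices: FS = Σ[c'·Δl_i + (W_i cosα_i)·tanφ'] / Σ W_i sinα_i, with Δl_i = b_i / cosα_i.
Slice 1: Δl = 2.0/cos(-3.9°) = 2.005 m; N'_1 = 22·cos(-3.9°) = 21.9; c'Δl = 7.22; W sinα = -1.5
Slice 2: Δl = 2.6/cos8.5° = 2.629 m; N'_2 = 78·cos8.5° = 77.1; c'Δl = 9.46; W sinα = 11.5
Slice 3: Δl = 2.1/cos21.6° = 2.259 m; N'_3 = 83·cos21.6° = 77.2; c'Δl = 8.13; W sinα = 30.6
Slice 4: Δl = 1.7/cos33.2° = 2.032 m; N'_4 = 60·cos33.2° = 50.2; c'Δl = 7.31; W sinα = 32.9
Slice 5: Δl = 1.4/cos43.8° = 1.940 m; N'_5 = 18·cos43.8° = 13.0; c'Δl = 6.98; W sinα = 12.5
Σc'Δl = 39.1 kN/m; ΣN' = 239.5 kN/m; ΣW sinα = 85.9 kN/m
Resisting = 39.1 + 239.5·tan22.4° = 39.1 + 98.7 = 137.8 kN/m
FS = 137.8 / 85.9 = 1.604

FS = 1.60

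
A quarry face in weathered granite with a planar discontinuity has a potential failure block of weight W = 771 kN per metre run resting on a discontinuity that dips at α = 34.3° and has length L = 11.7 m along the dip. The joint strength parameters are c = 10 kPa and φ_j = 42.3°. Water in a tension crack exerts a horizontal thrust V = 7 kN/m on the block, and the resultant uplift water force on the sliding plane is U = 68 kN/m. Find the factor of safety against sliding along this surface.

Resolving the block weight along and normal to the plane and applying the Mohr–Coulomb strength on the joint:
N' = W cosα − U − V sinα = 771·cos34.3° − 68 − 7·sin34.3° = 565.0 kN/m
Driving force T = W sinα + V cosα = 771·sin34.3° + 7·cos34.3° = 440.3 kN/m
Resisting force R = c·L + N'·tanφ_j = 10·11.7 + 565.0·tan42.3° = 117.0 + 514.1 = 631.1 kN/m
FS = R / T = 631.1 / 440.3 = 1.433

FS = 1.43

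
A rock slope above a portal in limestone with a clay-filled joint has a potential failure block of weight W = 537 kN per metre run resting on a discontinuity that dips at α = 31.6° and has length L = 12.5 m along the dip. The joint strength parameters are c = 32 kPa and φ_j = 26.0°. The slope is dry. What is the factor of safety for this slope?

Resolving the block weight along and normal to the plane and applying the Mohr–Coulomb strength on the joint:
N' = W cosα = 537·cos31.6° = 457.4 kN/m
Driving force T = W sinα = 537·sin31.6° = 281.4 kN/m
Resisting force R = c·L + N'·tanφ_j = 32·12.5 + 457.4·tan26.0° = 400.0 + 223.1 = 623.1 kN/m
FS = R / T = 623.1 / 281.4 = 2.214

FS = 2.21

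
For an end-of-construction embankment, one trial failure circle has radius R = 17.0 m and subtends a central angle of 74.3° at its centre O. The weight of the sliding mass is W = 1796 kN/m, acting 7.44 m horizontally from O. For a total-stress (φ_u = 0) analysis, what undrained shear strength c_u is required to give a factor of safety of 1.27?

FS = c_u·L_a·R / (W·d), so c_u = FS·W·d / (L_a·R).
Arc length L_a = R·θ = 17.0·(74.3°·π/180) = 17.0·1.2968 = 22.05 m
c_u = 1.27·1796·7.44 / (22.05·17.0) = 16970.0 / 374.77 = 45.28 kPa

c_u = 45.3 kPa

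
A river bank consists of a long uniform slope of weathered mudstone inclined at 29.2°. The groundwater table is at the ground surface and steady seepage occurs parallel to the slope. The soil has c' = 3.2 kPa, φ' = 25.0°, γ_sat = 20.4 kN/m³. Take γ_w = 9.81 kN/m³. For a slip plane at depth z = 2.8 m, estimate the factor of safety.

With seepage parallel to the slope and the water table at the surface, the effective normal stress on the slip plane uses the buoyant unit weight γ' = γ_sat − γ_w while the driving shear stress uses γ_sat:
FS = [c' + γ' z cos²β tanφ'] / [γ_sat z sinβ cosβ]
γ' = 20.4 − 9.81 = 10.59 kN/m³
Numerator = 3.2 + 10.59·2.8·cos²29.2°·tan25.0° = 3.2 + 10.59·2.8·0.7620·0.4663 = 13.736 kPa
Denominator = 20.4·2.8·sin29.2°·cos29.2° = 20.4·2.8·0.4879·0.8729 = 24.325 kPa
FS = 13.736 / 24.325 = 0.565

FS = 0.56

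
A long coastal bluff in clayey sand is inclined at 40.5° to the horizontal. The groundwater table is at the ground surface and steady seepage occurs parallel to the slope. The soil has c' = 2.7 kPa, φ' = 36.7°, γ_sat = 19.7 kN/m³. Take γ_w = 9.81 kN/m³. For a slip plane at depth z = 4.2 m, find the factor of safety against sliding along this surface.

With seepage parallel to the slope and the water table at the surface, the effective normal stress on the slip plane uses the buoyant unit weight γ' = γ_sat − γ_w while the driving shear stress uses γ_sat:
FS = [c' + γ' z cos²β tanφ'] / [γ_sat z sinβ cosβ]
γ' = 19.7 − 9.81 = 9.89 kN/m³
Numerator = 2.7 + 9.89·4.2·cos²40.5°·tan36.7° = 2.7 + 9.89·4.2·0.5782·0.7454 = 20.602 kPa
Denominator = 19.7·4.2·sin40.5°·cos40.5° = 19.7·4.2·0.6494·0.7604 = 40.861 kPa
FS = 20.602 / 40.861 = 0.504

FS = 0.50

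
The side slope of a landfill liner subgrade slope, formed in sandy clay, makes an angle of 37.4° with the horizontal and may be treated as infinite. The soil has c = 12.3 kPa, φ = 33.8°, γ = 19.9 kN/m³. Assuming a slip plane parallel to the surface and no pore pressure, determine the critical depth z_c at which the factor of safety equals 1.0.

Setting FS = 1.00 in FS = [c + γz cos²β tanφ] / [γz sinβ cosβ] and solving for z:
z = c / [γ cosβ (FS·sinβ − cosβ·tanφ)]
  = 12.3 / [19.9·cos37.4°·(1.00·sin37.4° − cos37.4°·tan33.8°)]
  = 12.3 / [19.9·0.7944·(1.00·0.6074 − 0.7944·0.6694)]
  = 12.3 / 1.1945 = 10.297 m

z_c = 10.30 m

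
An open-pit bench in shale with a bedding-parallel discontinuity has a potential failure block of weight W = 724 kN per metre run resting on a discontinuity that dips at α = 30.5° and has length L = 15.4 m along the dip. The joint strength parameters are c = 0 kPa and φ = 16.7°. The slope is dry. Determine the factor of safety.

FS = 0.51

Resolving the block weight along and normal to the plane and applying the Mohr–Coulomb strength on the joint:
N' = W cosα = 724·cos30.5° = 623.8 kN/m
Driving force T = W sinα = 724·sin30.5° = 367.5 kN/m
Resisting force R = c·L + N'·tanφ = 0·15.4 + 623.8·tan16.7° = 0.0 + 187.2 = 187.2 kN/m
FS = R / T = 187.2 / 367.5 = 0.509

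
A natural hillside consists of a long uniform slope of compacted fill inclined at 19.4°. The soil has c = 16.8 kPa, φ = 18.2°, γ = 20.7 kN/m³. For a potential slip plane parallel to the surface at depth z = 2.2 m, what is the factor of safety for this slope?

For an infinite slope with a slip plane parallel to the surface (no pore pressure): FS = [c + γz cos²β tanφ] / [γz sinβ cosβ].
γz = 20.7·2.2 = 45.54 kN/m²
Numerator = 16.8 + 45.54·cos²19.4°·tan18.2° = 16.8 + 45.54·0.8897·0.3288 = 30.121 kPa
Denominator = 45.54·sin19.4°·cos19.4° = 45.54·0.3322·0.9432 = 14.268 kPa
FS = 30.121 / 14.268 = 2.111

FS = 2.11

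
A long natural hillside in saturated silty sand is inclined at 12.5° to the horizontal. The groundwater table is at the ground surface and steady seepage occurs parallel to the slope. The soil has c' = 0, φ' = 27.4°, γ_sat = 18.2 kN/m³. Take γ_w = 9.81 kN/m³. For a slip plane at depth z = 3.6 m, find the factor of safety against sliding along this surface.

With seepage parallel to the slope and the water table at the surface, the effective normal stress on the slip plane uses the buoyant unit weight γ' = γ_sat − γ_w while the driving shear stress uses γ_sat:
FS = [c' + γ' z cos²β tanφ'] / [γ_sat z sinβ cosβ]
(For c' = 0 this reduces to FS = (γ'/γ_sat)·tanφ'/tanβ.)
γ' = 18.2 − 9.81 = 8.39 kN/m³
Numerator = 0.0 + 8.39·3.6·cos²12.5°·tan27.4° = 0.0 + 8.39·3.6·0.9532·0.5184 = 14.923 kPa
Denominator = 18.2·3.6·sin12.5°·cos12.5° = 18.2·3.6·0.2164·0.9763 = 13.845 kPa
FS = 14.923 / 13.845 = 1.078

FS = 1.08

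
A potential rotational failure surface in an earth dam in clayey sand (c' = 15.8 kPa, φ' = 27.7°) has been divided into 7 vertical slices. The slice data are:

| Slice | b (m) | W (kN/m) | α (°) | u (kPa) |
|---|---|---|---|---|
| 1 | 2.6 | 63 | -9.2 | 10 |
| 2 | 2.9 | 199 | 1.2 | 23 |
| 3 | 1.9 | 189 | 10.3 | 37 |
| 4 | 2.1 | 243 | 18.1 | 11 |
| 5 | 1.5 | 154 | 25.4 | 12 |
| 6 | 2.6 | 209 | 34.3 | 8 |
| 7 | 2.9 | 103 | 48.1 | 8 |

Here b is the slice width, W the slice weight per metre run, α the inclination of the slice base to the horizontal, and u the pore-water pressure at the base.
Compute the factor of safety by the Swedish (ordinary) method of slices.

FS = 1.96

Ordinary method of slices: FS = Σ[c'·Δl_i + (W_i cosα_i − u_i·Δl_i)·tanφ'] / Σ W_i sinα_i, with Δl_i = b_i / cosα_i.
Slice 1: Δl = 2.6/cos(-9.2°) = 2.634 m; N'_1 = 63·cos(-9.2°) − 10·2.634 = 35.9; c'Δl = 41.62; W sinα = -10.1
Slice 2: Δl = 2.9/cos1.2° = 2.901 m; N'_2 = 199·cos1.2° − 23·2.901 = 132.2; c'Δl = 45.83; W sinα = 4.2
Slice 3: Δl = 1.9/cos10.3° = 1.931 m; N'_3 = 189·cos10.3° − 37·1.931 = 114.5; c'Δl = 30.51; W sinα = 33.8
Slice 4: Δl = 2.1/cos18.1° = 2.209 m; N'_4 = 243·cos18.1° − 11·2.209 = 206.7; c'Δl = 34.91; W sinα = 75.5
Slice 5: Δl = 1.5/cos25.4° = 1.661 m; N'_5 = 154·cos25.4° − 12·1.661 = 119.2; c'Δl = 26.24; W sinα = 66.1
Slice 6: Δl = 2.6/cos34.3° = 3.147 m; N'_6 = 209·cos34.3° − 8·3.147 = 147.5; c'Δl = 49.73; W sinα = 117.8
Slice 7: Δl = 2.9/cos48.1° = 4.342 m; N'_7 = 103·cos48.1° − 8·4.342 = 34.0; c'Δl = 68.61; W sinα = 76.7
Σc'Δl = 297.4 kN/m; ΣN' = 790.0 kN/m; ΣW sinα = 363.9 kN/m
Resisting = 297.4 + 790.0·tan27.7° = 297.4 + 414.7 = 712.2 kN/m
FS = 712.2 / 363.9 = 1.957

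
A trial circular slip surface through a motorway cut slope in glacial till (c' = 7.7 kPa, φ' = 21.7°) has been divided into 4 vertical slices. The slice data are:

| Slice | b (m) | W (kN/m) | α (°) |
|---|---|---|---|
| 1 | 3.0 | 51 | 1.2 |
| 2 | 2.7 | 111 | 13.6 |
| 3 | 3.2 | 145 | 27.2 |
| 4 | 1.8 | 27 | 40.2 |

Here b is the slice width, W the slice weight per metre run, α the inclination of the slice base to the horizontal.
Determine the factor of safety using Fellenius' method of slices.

FS = 1.92

Ordinary method of slices: FS = Σ[c'·Δl_i + (W_i cosα_i)·tanφ'] / Σ W_i sinα_i, with Δl_i = b_i / cosα_i.
Slice 1: Δl = 3.0/cos1.2° = 3.001 m; N'_1 = 51·cos1.2° = 51.0; c'Δl = 23.11; W sinα = 1.1
Slice 2: Δl = 2.7/cos13.6° = 2.778 m; N'_2 = 111·cos13.6° = 107.9; c'Δl = 21.39; W sinα = 26.1
Slice 3: Δl = 3.2/cos27.2° = 3.598 m; N'_3 = 145·cos27.2° = 129.0; c'Δl = 27.70; W sinα = 66.3
Slice 4: Δl = 1.8/cos40.2° = 2.357 m; N'_4 = 27·cos40.2° = 20.6; c'Δl = 18.15; W sinα = 17.4
Σc'Δl = 90.3 kN/m; ΣN' = 308.5 kN/m; ΣW sinα = 110.9 kN/m
Resisting = 90.3 + 308.5·tan21.7° = 90.3 + 122.8 = 213.1 kN/m
FS = 213.1 / 110.9 = 1.922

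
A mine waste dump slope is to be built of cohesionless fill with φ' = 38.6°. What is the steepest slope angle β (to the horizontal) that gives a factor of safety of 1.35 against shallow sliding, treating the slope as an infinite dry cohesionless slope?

For an infinite dry cohesionless slope FS = tanφ'/tanβ, so tanβ = tanφ' / FS.
tanβ = tan38.6° / 1.35 = 0.7983 / 1.35 = 0.5913
β = arctan(0.5913) = 30.60°

β = 30.6°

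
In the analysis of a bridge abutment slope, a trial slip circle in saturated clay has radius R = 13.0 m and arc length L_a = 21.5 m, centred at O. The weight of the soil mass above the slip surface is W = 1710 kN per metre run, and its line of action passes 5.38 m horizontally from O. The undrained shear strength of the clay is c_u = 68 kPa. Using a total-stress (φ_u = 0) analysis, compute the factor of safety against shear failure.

FS = 2.07

Taking moments about the centre O, the resisting moment is provided by the undrained shear strength acting along the arc:
M_R = c_u·L_a·R = 68·21.50·13.0 = 19006.0 kN·m/m
M_D = W·d = 1710·5.38 = 9199.8 kN·m/m
FS = M_R / M_D = 19006.0 / 9199.8 = 2.066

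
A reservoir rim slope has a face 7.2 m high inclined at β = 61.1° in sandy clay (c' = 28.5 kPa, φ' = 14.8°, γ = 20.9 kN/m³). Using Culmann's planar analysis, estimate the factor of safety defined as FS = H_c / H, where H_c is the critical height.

H_c = (4c'/γ) · sinβ cosφ' / [1 − cos(β − φ')]
    = (4·28.5/20.9) · sin61.1°·cos14.8° / [1 − cos46.3°]
    = 5.455 · 0.8464 / 0.3091 = 14.94 m
FS = H_c / H = 14.94 / 7.2 = 2.074

FS = 2.07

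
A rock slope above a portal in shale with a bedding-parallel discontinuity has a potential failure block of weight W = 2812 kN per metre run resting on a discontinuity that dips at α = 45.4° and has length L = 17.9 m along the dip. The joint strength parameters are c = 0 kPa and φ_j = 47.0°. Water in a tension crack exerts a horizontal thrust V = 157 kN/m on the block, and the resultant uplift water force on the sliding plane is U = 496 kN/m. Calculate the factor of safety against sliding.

Resolving the block weight along and normal to the plane and applying the Mohr–Coulomb strength on the joint:
N' = W cosα − U − V sinα = 2812·cos45.4° − 496 − 157·sin45.4° = 1366.7 kN/m
Driving force T = W sinα + V cosα = 2812·sin45.4° + 157·cos45.4° = 2112.5 kN/m
Resisting force R = c·L + N'·tanφ_j = 0·17.9 + 1366.7·tan47.0° = 0.0 + 1465.6 = 1465.6 kN/m
FS = R / T = 1465.6 / 2112.5 = 0.694

FS = 0.69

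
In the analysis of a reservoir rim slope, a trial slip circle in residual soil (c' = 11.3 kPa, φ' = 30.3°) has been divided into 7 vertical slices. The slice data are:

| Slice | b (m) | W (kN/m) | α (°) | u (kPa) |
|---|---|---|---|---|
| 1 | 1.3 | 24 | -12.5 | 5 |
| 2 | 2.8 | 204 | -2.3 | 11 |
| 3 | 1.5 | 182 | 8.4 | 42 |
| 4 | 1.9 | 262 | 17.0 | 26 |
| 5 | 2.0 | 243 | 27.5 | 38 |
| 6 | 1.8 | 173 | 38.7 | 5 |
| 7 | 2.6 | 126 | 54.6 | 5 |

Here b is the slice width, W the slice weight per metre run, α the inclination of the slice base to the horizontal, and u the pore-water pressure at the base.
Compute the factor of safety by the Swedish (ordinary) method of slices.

FS = 1.60

Ordinary method of slices: FS = Σ[c'·Δl_i + (W_i cosα_i − u_i·Δl_i)·tanφ'] / Σ W_i sinα_i, with Δl_i = b_i / cosα_i.
Slice 1: Δl = 1.3/cos(-12.5°) = 1.332 m; N'_1 = 24·cos(-12.5°) − 5·1.332 = 16.8; c'Δl = 15.05; W sinα = -5.2
Slice 2: Δl = 2.8/cos(-2.3°) = 2.802 m; N'_2 = 204·cos(-2.3°) − 11·2.802 = 173.0; c'Δl = 31.67; W sinα = -8.2
Slice 3: Δl = 1.5/cos8.4° = 1.516 m; N'_3 = 182·cos8.4° − 42·1.516 = 116.4; c'Δl = 17.13; W sinα = 26.6
Slice 4: Δl = 1.9/cos17.0° = 1.987 m; N'_4 = 262·cos17.0° − 26·1.987 = 198.9; c'Δl = 22.45; W sinα = 76.6
Slice 5: Δl = 2.0/cos27.5° = 2.255 m; N'_5 = 243·cos27.5° − 38·2.255 = 129.9; c'Δl = 25.48; W sinα = 112.2
Slice 6: Δl = 1.8/cos38.7° = 2.306 m; N'_6 = 173·cos38.7° − 5·2.306 = 123.5; c'Δl = 26.06; W sinα = 108.2
Slice 7: Δl = 2.6/cos54.6° = 4.488 m; N'_7 = 126·cos54.6° − 5·4.488 = 50.5; c'Δl = 50.72; W sinα = 102.7
Σc'Δl = 188.6 kN/m; ΣN' = 808.9 kN/m; ΣW sinα = 412.9 kN/m
Resisting = 188.6 + 808.9·tan30.3° = 188.6 + 472.7 = 661.3 kN/m
FS = 661.3 / 412.9 = 1.602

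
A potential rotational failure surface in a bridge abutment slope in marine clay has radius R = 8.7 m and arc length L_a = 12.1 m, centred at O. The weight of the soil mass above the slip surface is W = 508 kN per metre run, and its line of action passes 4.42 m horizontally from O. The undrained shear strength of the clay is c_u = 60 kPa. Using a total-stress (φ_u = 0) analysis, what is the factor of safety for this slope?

Taking moments about the centre O, the resisting moment is provided by the undrained shear strength acting along the arc:
M_R = c_u·L_a·R = 60·12.10·8.7 = 6316.2 kN·m/m
M_D = W·d = 508·4.42 = 2245.4 kN·m/m
FS = M_R / M_D = 6316.2 / 2245.4 = 2.813

FS = 2.81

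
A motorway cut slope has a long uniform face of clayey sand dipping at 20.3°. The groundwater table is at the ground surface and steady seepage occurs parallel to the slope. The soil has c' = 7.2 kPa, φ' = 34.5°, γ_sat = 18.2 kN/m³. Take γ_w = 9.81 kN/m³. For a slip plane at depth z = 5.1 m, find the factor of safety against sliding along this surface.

With seepage parallel to the slope and the water table at the surface, the effective normal stress on the slip plane uses the buoyant unit weight γ' = γ_sat − γ_w while the driving shear stress uses γ_sat:
FS = [c' + γ' z cos²β tanφ'] / [γ_sat z sinβ cosβ]
γ' = 18.2 − 9.81 = 8.39 kN/m³
Numerator = 7.2 + 8.39·5.1·cos²20.3°·tan34.5° = 7.2 + 8.39·5.1·0.8796·0.6873 = 33.068 kPa
Denominator = 18.2·5.1·sin20.3°·cos20.3° = 18.2·5.1·0.3469·0.9379 = 30.202 kPa
FS = 33.068 / 30.202 = 1.095

FS = 1.09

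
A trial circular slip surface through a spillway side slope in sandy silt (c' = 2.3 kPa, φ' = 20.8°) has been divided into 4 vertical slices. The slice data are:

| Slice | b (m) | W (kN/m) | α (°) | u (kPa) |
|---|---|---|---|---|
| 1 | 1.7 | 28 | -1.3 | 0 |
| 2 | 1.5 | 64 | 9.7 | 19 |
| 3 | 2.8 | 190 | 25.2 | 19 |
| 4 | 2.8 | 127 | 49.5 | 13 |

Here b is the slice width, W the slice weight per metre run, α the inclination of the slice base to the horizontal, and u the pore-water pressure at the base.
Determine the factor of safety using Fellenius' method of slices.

FS = 0.54

Ordinary method of slices: FS = Σ[c'·Δl_i + (W_i cosα_i − u_i·Δl_i)·tanφ'] / Σ W_i sinα_i, with Δl_i = b_i / cosα_i.
Slice 1: Δl = 1.7/cos(-1.3°) = 1.700 m; N'_1 = 28·cos(-1.3°) − 0·1.700 = 28.0; c'Δl = 3.91; W sinα = -0.6
Slice 2: Δl = 1.5/cos9.7° = 1.522 m; N'_2 = 64·cos9.7° − 19·1.522 = 34.2; c'Δl = 3.50; W sinα = 10.8
Slice 3: Δl = 2.8/cos25.2° = 3.095 m; N'_3 = 190·cos25.2° − 19·3.095 = 113.1; c'Δl = 7.12; W sinα = 80.9
Slice 4: Δl = 2.8/cos49.5° = 4.311 m; N'_4 = 127·cos49.5° − 13·4.311 = 26.4; c'Δl = 9.92; W sinα = 96.6
Σc'Δl = 24.4 kN/m; ΣN' = 201.7 kN/m; ΣW sinα = 187.6 kN/m
Resisting = 24.4 + 201.7·tan20.8° = 24.4 + 76.6 = 101.1 kN/m
FS = 101.1 / 187.6 = 0.539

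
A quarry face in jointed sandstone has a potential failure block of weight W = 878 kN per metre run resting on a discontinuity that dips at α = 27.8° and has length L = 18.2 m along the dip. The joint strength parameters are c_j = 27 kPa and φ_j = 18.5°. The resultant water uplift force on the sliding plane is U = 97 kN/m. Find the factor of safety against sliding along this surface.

FS = 1.76

Resolving the block weight along and normal to the plane and applying the Mohr–Coulomb strength on the joint:
N' = W cosα − U = 878·cos27.8° − 97 = 679.7 kN/m
Driving force T = W sinα = 878·sin27.8° = 409.5 kN/m
Resisting force R = c_j·L + N'·tanφ_j = 27·18.2 + 679.7·tan18.5° = 491.4 + 227.4 = 718.8 kN/m
FS = R / T = 718.8 / 409.5 = 1.755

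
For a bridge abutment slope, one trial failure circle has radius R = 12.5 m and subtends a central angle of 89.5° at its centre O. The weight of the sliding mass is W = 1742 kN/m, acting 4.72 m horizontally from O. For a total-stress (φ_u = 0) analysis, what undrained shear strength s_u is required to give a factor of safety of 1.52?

s_u = 51.2 kPa

FS = s_u·L_a·R / (W·d), so s_u = FS·W·d / (L_a·R).
Arc length L_a = R·θ = 12.5·(89.5°·π/180) = 12.5·1.5621 = 19.53 m
s_u = 1.52·1742·4.72 / (19.53·12.5) = 12497.8 / 244.07 = 51.21 kPa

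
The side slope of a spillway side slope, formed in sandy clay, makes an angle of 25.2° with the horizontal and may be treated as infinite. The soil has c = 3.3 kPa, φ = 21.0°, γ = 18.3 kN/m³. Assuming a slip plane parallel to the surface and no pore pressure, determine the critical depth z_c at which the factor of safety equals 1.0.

z_c = 2.54 m

Setting FS = 1.00 in FS = [c + γz cos²β tanφ] / [γz sinβ cosβ] and solving for z:
z = c / [γ cosβ (FS·sinβ − cosβ·tanφ)]
  = 3.3 / [18.3·cos25.2°·(1.00·sin25.2° − cos25.2°·tan21.0°)]
  = 3.3 / [18.3·0.9048·(1.00·0.4258 − 0.9048·0.3839)]
  = 3.3 / 1.2990 = 2.540 m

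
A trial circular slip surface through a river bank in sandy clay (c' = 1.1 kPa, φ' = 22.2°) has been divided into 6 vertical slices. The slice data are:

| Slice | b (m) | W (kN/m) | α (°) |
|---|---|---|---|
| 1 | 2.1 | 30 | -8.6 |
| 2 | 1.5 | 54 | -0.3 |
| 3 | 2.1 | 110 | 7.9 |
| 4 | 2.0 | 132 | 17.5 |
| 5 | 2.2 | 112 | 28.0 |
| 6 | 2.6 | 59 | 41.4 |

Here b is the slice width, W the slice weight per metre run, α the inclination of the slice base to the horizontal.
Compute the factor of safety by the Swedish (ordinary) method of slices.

FS = 1.44

Ordinary method of slices: FS = Σ[c'·Δl_i + (W_i cosα_i)·tanφ'] / Σ W_i sinα_i, with Δl_i = b_i / cosα_i.
Slice 1: Δl = 2.1/cos(-8.6°) = 2.124 m; N'_1 = 30·cos(-8.6°) = 29.7; c'Δl = 2.34; W sinα = -4.5
Slice 2: Δl = 1.5/cos(-0.3°) = 1.500 m; N'_2 = 54·cos(-0.3°) = 54.0; c'Δl = 1.65; W sinα = -0.3
Slice 3: Δl = 2.1/cos7.9° = 2.120 m; N'_3 = 110·cos7.9° = 109.0; c'Δl = 2.33; W sinα = 15.1
Slice 4: Δl = 2.0/cos17.5° = 2.097 m; N'_4 = 132·cos17.5° = 125.9; c'Δl = 2.31; W sinα = 39.7
Slice 5: Δl = 2.2/cos28.0° = 2.492 m; N'_5 = 112·cos28.0° = 98.9; c'Δl = 2.74; W sinα = 52.6
Slice 6: Δl = 2.6/cos41.4° = 3.466 m; N'_6 = 59·cos41.4° = 44.3; c'Δl = 3.81; W sinα = 39.0
Σc'Δl = 15.2 kN/m; ΣN' = 461.7 kN/m; ΣW sinα = 141.6 kN/m
Resisting = 15.2 + 461.7·tan22.2° = 15.2 + 188.4 = 203.6 kN/m
FS = 203.6 / 141.6 = 1.437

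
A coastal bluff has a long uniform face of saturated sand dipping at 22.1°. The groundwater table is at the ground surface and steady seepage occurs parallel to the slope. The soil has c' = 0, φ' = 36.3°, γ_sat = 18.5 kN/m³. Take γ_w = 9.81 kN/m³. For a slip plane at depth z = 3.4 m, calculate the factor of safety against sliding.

With seepage parallel to the slope and the water table at the surface, the effective normal stress on the slip plane uses the buoyant unit weight γ' = γ_sat − γ_w while the driving shear stress uses γ_sat:
FS = [c' + γ' z cos²β tanφ'] / [γ_sat z sinβ cosβ]
(For c' = 0 this reduces to FS = (γ'/γ_sat)·tanφ'/tanβ.)
γ' = 18.5 − 9.81 = 8.69 kN/m³
Numerator = 0.0 + 8.69·3.4·cos²22.1°·tan36.3° = 0.0 + 8.69·3.4·0.8585·0.7346 = 18.632 kPa
Denominator = 18.5·3.4·sin22.1°·cos22.1° = 18.5·3.4·0.3762·0.9265 = 21.926 kPa
FS = 18.632 / 21.926 = 0.850

FS = 0.85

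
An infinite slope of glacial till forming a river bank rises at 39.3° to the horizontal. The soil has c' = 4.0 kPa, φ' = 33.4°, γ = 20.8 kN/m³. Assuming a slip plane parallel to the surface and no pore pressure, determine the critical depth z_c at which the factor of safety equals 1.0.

z_c = 2.02 m

Setting FS = 1.00 in FS = [c' + γz cos²β tanφ'] / [γz sinβ cosβ] and solving for z:
z = c' / [γ cosβ (FS·sinβ − cosβ·tanφ')]
  = 4.0 / [20.8·cos39.3°·(1.00·sin39.3° − cos39.3°·tan33.4°)]
  = 4.0 / [20.8·0.7738·(1.00·0.6334 − 0.7738·0.6594)]
  = 4.0 / 1.9818 = 2.018 m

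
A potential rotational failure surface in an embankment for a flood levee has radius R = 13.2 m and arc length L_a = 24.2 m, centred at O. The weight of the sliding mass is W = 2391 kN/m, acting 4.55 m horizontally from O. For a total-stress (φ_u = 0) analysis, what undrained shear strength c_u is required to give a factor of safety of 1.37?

FS = c_u·L_a·R / (W·d), so c_u = FS·W·d / (L_a·R).
c_u = 1.37·2391·4.55 / (24.20·13.2) = 14904.3 / 319.44 = 46.66 kPa

c_u = 46.7 kPa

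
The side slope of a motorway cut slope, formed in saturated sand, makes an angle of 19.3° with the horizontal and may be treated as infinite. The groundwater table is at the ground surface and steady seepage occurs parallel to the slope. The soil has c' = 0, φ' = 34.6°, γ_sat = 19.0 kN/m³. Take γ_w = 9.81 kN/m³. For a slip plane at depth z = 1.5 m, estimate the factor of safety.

With seepage parallel to the slope and the water table at the surface, the effective normal stress on the slip plane uses the buoyant unit weight γ' = γ_sat − γ_w while the driving shear stress uses γ_sat:
FS = [c' + γ' z cos²β tanφ'] / [γ_sat z sinβ cosβ]
(For c' = 0 this reduces to FS = (γ'/γ_sat)·tanφ'/tanβ.)
γ' = 19.0 − 9.81 = 9.19 kN/m³
Numerator = 0.0 + 9.19·1.5·cos²19.3°·tan34.6° = 0.0 + 9.19·1.5·0.8908·0.6899 = 8.471 kPa
Denominator = 19.0·1.5·sin19.3°·cos19.3° = 19.0·1.5·0.3305·0.9438 = 8.890 kPa
FS = 8.471 / 8.890 = 0.953

FS = 0.95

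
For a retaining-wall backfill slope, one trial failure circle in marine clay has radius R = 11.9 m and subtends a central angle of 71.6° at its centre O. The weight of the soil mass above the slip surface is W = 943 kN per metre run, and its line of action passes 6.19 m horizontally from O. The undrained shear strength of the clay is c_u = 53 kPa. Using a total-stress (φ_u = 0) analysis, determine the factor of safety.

FS = 1.61

Taking moments about the centre O, the resisting moment is provided by the undrained shear strength acting along the arc:
Arc length L_a = R·θ = 11.9·(71.6°·π/180) = 11.9·1.2497 = 14.87 m
M_R = c_u·L_a·R = 53·14.87·11.9 = 9379.1 kN·m/m
M_D = W·d = 943·6.19 = 5837.2 kN·m/m
FS = M_R / M_D = 9379.1 / 5837.2 = 1.607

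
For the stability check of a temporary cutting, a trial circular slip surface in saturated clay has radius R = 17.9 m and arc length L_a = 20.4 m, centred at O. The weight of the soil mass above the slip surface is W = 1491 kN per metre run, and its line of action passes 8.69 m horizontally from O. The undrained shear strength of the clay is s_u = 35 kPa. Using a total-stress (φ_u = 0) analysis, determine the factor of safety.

FS = 0.99

Taking moments about the centre O, the resisting moment is provided by the undrained shear strength acting along the arc:
M_R = s_u·L_a·R = 35·20.40·17.9 = 12780.6 kN·m/m
M_D = W·d = 1491·8.69 = 12956.8 kN·m/m
FS = M_R / M_D = 12780.6 / 12956.8 = 0.986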